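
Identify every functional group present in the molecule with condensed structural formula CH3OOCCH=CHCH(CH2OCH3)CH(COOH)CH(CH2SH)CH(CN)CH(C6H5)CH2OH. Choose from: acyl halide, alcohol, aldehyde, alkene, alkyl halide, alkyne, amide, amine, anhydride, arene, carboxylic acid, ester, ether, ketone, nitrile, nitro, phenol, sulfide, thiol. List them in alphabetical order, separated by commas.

alcohol, alkene, arene, carboxylic acid, ester, ether, nitrile, thiol

CH3O–C(=O)–: carbonyl C bonded to C and to –OCH3 → ester (not ketone + ether).
C=C double bond → alkene.
pendant –CH2OCH3: C–O–C linkage → ether.
pendant –COOH: carbonyl C bonded to C and –OH → carboxylic acid.
pendant –CH2SH → thiol.
pendant –C≡N: nitrile.
pendant –C6H5: benzene ring → arene.
–OH on an sp³ carbon → alcohol.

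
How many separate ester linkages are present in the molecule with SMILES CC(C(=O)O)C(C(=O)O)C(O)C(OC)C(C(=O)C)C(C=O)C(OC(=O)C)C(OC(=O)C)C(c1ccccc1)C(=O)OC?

3

pendant –COOH: carbonyl C bonded to C and –OH → carboxylic acid.
pendant –COOH: carbonyl C bonded to C and –OH → carboxylic acid.
–OH on an sp³ carbon → alcohol (secondary).
pendant –OCH3: C–O–C with sp³ C, no adjacent C=O → ether.
pendant –COCH3: carbonyl C bonded to two carbons → ketone.
pendant –CHO: carbonyl C bonded to C and H → aldehyde.
pendant –OC(=O)CH3: an acyloxy group → ester.
pendant –OC(=O)CH3: an acyloxy group → ester.
pendant –C6H5: benzene ring → arene.
–C(=O)OCH3: carbonyl C bonded to C and to –OCH3 → ester (not ketone + ether).
Ester appears at: CH(OCOCH3), CH(OCOCH3), COOCH3 → 3.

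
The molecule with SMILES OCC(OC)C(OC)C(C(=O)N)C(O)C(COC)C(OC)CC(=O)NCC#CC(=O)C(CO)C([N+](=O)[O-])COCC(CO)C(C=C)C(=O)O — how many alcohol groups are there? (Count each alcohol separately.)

4

HO– on an sp³ carbon → alcohol.
pendant –OCH3: C–O–C with sp³ C, no adjacent C=O → ether.
pendant –OCH3: C–O–C with sp³ C, no adjacent C=O → ether.
pendant –CONH2: carbonyl C bonded to C and N → amide.
–OH on an sp³ carbon → alcohol (secondary).
pendant –CH2OCH3: C–O–C linkage → ether.
pendant –OCH3: C–O–C with sp³ C, no adjacent C=O → ether.
–C(=O)–N– linkage → amide (the N is not an amine).
C≡C triple bond → alkyne.
–C(=O)– with carbon on both sides → ketone.
pendant –CH2OH on an sp³ backbone C → alcohol.
–NO2 on an sp³ carbon → nitro (the N=O is not a carbonyl).
C–O–C with sp³ carbons on both sides and no adjacent C=O → ether.
pendant –CH2OH on an sp³ backbone C → alcohol.
pendant –CH=CH2: C=C double bond → alkene.
–COOH: carbonyl C bonded to –OH and C → carboxylic acid (the –OH is not a separate alcohol).
Alcohol appears at: HOCH2, CH(OH), CH(CH2OH), CH(CH2OH) → 4.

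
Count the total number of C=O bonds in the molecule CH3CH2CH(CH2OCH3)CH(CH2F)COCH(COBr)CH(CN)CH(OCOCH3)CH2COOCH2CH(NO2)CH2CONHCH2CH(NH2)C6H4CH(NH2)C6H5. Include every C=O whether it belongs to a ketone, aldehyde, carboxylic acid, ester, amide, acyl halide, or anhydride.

CO: ketone, 1 C=O (running total 1).
CH(COBr): acyl halide, 1 C=O (running total 2).
CH(OCOCH3): ester, 1 C=O (running total 3).
CH2COOCH2: ester, 1 C=O (running total 4).
CH2CONHCH2: amide, 1 C=O (running total 5).

5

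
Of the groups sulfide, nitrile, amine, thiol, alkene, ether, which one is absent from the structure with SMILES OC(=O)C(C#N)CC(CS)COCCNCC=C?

amine: present (CH2NHCH2 — C–N–C with sp³ carbons and no adjacent C=O → amine (secondary)).
nitrile: present (CH(CN) — pendant –C≡N: nitrile).
thiol: present (CH(CH2SH) — pendant –CH2SH → thiol).
ether: present (CH2OCH2 — C–O–C with sp³ carbons on both sides and no adjacent C=O → ether).
alkene: present (CH=CH2 — C=C double bond → alkene).
sulfide: no segment matches this pattern.

sulfide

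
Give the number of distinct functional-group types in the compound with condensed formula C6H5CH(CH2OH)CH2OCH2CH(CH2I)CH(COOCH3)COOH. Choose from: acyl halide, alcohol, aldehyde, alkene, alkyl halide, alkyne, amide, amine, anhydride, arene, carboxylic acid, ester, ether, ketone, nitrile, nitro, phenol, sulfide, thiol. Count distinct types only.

Taking each segment in turn:
  C6H5: C6H5– phenyl ring → arene.
  CH(CH2OH): pendant –CH2OH on an sp³ backbone C → alcohol.
  CH2OCH2: C–O–C with sp³ carbons on both sides and no adjacent C=O → ether.
  CH(CH2I): pendant –CH2X: halogen on sp³ carbon → alkyl halide.
  CH(COOCH3): pendant –COOCH3: carbonyl C bonded to C and –OCH3 → ester.
  COOH: –COOH: carbonyl C bonded to –OH and C → carboxylic acid (the –OH is not a separate alcohol).
Distinct types present: alcohol, alkyl halide, arene, carboxylic acid, ester, ether.

6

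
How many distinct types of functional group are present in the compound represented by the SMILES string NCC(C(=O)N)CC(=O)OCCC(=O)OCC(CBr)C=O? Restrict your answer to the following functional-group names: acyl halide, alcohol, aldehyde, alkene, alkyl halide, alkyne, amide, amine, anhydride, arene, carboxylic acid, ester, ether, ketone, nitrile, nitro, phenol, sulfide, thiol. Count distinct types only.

Reading the structure from left to right:
  H2NCH2: –NH2 on an sp³ carbon with no adjacent C=O → amine.
  CH(CONH2): pendant –CONH2: carbonyl C bonded to C and N → amide.
  CH2COOCH2: –C(=O)–O–C with C on the carbonyl side → ester.
  CH2COOCH2: –C(=O)–O–C with C on the carbonyl side → ester.
  CH(CH2Br): pendant –CH2X: halogen on sp³ carbon → alkyl halide.
  CHO: terminal –CHO: carbonyl C bonded to H and C → aldehyde.
Distinct types present: aldehyde, alkyl halide, amide, amine, ester.

5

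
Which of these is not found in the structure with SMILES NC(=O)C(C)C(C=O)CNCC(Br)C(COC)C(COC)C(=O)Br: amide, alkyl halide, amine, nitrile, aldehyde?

alkyl halide: present (CH(Br) — halogen on an sp³ carbon → alkyl halide).
amine: present (CH2NHCH2 — C–N–C with sp³ carbons and no adjacent C=O → amine (secondary)).
aldehyde: present (CH(CHO) — pendant –CHO: carbonyl C bonded to C and H → aldehyde).
amide: present (H2NCO — –C(=O)NH2: carbonyl C bonded to C and to N → amide (the N is not a separate amine)).
nitrile: no segment matches this pattern.

nitrile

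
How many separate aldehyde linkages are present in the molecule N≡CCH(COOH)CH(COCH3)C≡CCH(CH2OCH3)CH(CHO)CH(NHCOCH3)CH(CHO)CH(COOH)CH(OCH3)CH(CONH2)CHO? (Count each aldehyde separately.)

N≡C–: carbon triple-bonded to nitrogen → nitrile.
pendant –COOH: carbonyl C bonded to C and –OH → carboxylic acid.
pendant –COCH3: carbonyl C bonded to two carbons → ketone.
C≡C triple bond → alkyne.
pendant –CH2OCH3: C–O–C linkage → ether.
pendant –CHO: carbonyl C bonded to C and H → aldehyde.
pendant –NHC(=O)CH3: N bonded to a carbonyl → amide (not amine).
pendant –CHO: carbonyl C bonded to C and H → aldehyde.
pendant –COOH: carbonyl C bonded to C and –OH → carboxylic acid.
pendant –OCH3: C–O–C with sp³ C, no adjacent C=O → ether.
pendant –CONH2: carbonyl C bonded to C and N → amide.
terminal –CHO: carbonyl C bonded to H and C → aldehyde.
Aldehyde appears at: CH(CHO), CH(CHO), CHO → 3.

3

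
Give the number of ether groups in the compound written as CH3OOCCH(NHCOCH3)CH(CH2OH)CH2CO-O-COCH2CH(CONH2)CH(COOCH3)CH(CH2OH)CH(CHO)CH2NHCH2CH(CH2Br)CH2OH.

CH3O–C(=O)–: carbonyl C bonded to C and to –OCH3 → ester (not ketone + ether).
pendant –NHC(=O)CH3: N bonded to a carbonyl → amide (not amine).
pendant –CH2OH on an sp³ backbone C → alcohol.
two acyl groups sharing one oxygen, –C(=O)–O–C(=O)– → anhydride.
pendant –CONH2: carbonyl C bonded to C and N → amide.
pendant –COOCH3: carbonyl C bonded to C and –OCH3 → ester.
pendant –CH2OH on an sp³ backbone C → alcohol.
pendant –CHO: carbonyl C bonded to C and H → aldehyde.
C–N–C with sp³ carbons and no adjacent C=O → amine (secondary).
pendant –CH2X: halogen on sp³ carbon → alkyl halide.
–OH on an sp³ carbon → alcohol.
No segment is a ether: CH3OOC is ester, not ether; CH(CH2OH) is alcohol, not ether; CH2CO-O-COCH2 is anhydride, not ether. → 0.

0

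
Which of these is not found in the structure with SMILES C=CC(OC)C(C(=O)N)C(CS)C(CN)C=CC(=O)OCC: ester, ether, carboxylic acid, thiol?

carboxylic acid

ester: present (COOCH2CH3 — –C(=O)OCH2CH3: carbonyl C bonded to C and to –OEt → ester).
ether: present (CH(OCH3) — pendant –OCH3: C–O–C with sp³ C, no adjacent C=O → ether).
thiol: present (CH(CH2SH) — pendant –CH2SH → thiol).
carboxylic acid: absent. In COOCH2CH3, the acyl oxygen is bonded to carbon (–O–C), not to H, so this is an ester. In CH(CONH2), the carbonyl is bonded to nitrogen, not to –OH; that is an amide.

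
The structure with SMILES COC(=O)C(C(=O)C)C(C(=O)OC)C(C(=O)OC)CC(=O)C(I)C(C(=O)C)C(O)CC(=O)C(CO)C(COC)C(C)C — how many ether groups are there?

1

CH3O–C(=O)–: carbonyl C bonded to C and to –OCH3 → ester (not ketone + ether).
pendant –COCH3: carbonyl C bonded to two carbons → ketone.
pendant –COOCH3: carbonyl C bonded to C and –OCH3 → ester.
pendant –COOCH3: carbonyl C bonded to C and –OCH3 → ester.
–C(=O)– with carbon on both sides → ketone.
halogen on an sp³ carbon → alkyl halide.
pendant –COCH3: carbonyl C bonded to two carbons → ketone.
–OH on an sp³ carbon → alcohol (secondary).
–C(=O)– with carbon on both sides → ketone.
pendant –CH2OH on an sp³ backbone C → alcohol.
pendant –CH2OCH3: C–O–C linkage → ether.
Ether appears at: CH(CH2OCH3) → 1.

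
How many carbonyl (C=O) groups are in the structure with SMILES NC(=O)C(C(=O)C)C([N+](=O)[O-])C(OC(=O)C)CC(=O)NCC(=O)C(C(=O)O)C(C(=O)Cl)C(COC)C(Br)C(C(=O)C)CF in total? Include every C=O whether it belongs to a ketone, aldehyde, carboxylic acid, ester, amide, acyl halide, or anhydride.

H2NCO: amide, 1 C=O (running total 1).
CH(COCH3): ketone, 1 C=O (running total 2).
CH(OCOCH3): ester, 1 C=O (running total 3).
CH2CONHCH2: amide, 1 C=O (running total 4).
CO: ketone, 1 C=O (running total 5).
CH(COOH): carboxylic acid, 1 C=O (running total 6).
CH(COCl): acyl halide, 1 C=O (running total 7).
CH(COCH3): ketone, 1 C=O (running total 8).

8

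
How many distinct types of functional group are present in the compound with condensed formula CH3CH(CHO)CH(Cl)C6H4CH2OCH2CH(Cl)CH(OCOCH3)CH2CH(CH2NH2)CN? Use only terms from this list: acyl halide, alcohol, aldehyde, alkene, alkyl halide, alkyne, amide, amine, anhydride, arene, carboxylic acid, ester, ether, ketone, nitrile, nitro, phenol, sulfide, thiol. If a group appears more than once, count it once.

7

pendant –CHO: carbonyl C bonded to C and H → aldehyde.
halogen on an sp³ carbon → alkyl halide.
para-disubstituted benzene ring → arene.
C–O–C with sp³ carbons on both sides and no adjacent C=O → ether.
halogen on an sp³ carbon → alkyl halide.
pendant –OC(=O)CH3: an acyloxy group → ester.
pendant –CH2NH2: N on sp³ C, no adjacent C=O → amine.
–C≡N: carbon triple-bonded to nitrogen → nitrile.
Distinct types present: aldehyde, alkyl halide, amine, arene, ester, ether, nitrile.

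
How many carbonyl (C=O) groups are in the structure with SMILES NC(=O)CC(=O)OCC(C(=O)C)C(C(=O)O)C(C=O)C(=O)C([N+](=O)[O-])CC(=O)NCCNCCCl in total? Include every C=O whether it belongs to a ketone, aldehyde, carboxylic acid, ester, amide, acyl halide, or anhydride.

H2NCO: amide, 1 C=O (running total 1).
CH2COOCH2: ester, 1 C=O (running total 2).
CH(COCH3): ketone, 1 C=O (running total 3).
CH(COOH): carboxylic acid, 1 C=O (running total 4).
CH(CHO): aldehyde, 1 C=O (running total 5).
CO: ketone, 1 C=O (running total 6).
CH2CONHCH2: amide, 1 C=O (running total 7).

7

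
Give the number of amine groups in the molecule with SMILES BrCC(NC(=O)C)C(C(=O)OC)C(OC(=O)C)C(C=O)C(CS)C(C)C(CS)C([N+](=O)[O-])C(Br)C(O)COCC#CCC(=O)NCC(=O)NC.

halogen on an sp³ carbon → alkyl halide.
pendant –NHC(=O)CH3: N bonded to a carbonyl → amide (not amine).
pendant –COOCH3: carbonyl C bonded to C and –OCH3 → ester.
pendant –OC(=O)CH3: an acyloxy group → ester.
pendant –CHO: carbonyl C bonded to C and H → aldehyde.
pendant –CH2SH → thiol.
pendant –CH2SH → thiol.
–NO2 on an sp³ carbon → nitro (the N=O is not a carbonyl).
halogen on an sp³ carbon → alkyl halide.
–OH on an sp³ carbon → alcohol (secondary).
C–O–C with sp³ carbons on both sides and no adjacent C=O → ether.
C≡C triple bond → alkyne.
–C(=O)–N– linkage → amide (the N is not an amine).
–C(=O)NHCH3: carbonyl C bonded to C and to N → amide (the N is not an amine).
No segment is a amine: CH(NHCOCH3) is amide, not amine; CH(NO2) is nitro, not amine; CH2CONHCH2 is amide, not amine. → 0.

0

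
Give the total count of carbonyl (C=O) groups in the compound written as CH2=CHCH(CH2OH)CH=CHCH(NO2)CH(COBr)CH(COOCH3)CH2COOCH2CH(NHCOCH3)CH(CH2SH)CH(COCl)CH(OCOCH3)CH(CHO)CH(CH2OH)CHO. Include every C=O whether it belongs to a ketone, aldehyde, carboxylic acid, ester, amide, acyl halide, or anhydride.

8

CH(COBr): acyl halide, 1 C=O (running total 1).
CH(COOCH3): ester, 1 C=O (running total 2).
CH2COOCH2: ester, 1 C=O (running total 3).
CH(NHCOCH3): amide, 1 C=O (running total 4).
CH(COCl): acyl halide, 1 C=O (running total 5).
CH(OCOCH3): ester, 1 C=O (running total 6).
CH(CHO): aldehyde, 1 C=O (running total 7).
CHO: aldehyde, 1 C=O (running total 8).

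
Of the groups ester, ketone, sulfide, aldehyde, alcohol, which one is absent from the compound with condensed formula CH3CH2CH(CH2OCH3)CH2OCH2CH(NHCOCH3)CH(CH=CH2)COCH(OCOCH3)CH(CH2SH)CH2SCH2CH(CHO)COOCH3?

alcohol

sulfide: present (CH2SCH2 — C–S–C linkage → sulfide (thioether)).
ester: present (CH(OCOCH3) — pendant –OC(=O)CH3: an acyloxy group → ester).
aldehyde: present (CH(CHO) — pendant –CHO: carbonyl C bonded to C and H → aldehyde).
ketone: present (CO — –C(=O)– with carbon on both sides → ketone).
alcohol: no segment matches this pattern.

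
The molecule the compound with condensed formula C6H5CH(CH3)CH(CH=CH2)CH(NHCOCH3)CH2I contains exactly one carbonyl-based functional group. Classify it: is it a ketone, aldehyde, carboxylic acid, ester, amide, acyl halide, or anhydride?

The carbonyl is in the CH(NHCOCH3) segment: pendant –NHC(=O)CH3: N bonded to a carbonyl → amide (not amine).

amide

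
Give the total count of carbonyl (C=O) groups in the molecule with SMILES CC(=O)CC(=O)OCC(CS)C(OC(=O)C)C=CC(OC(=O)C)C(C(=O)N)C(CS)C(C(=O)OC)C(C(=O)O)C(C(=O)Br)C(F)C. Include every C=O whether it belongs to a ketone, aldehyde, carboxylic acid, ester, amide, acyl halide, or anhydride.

8

CO: ketone, 1 C=O (running total 1).
CH2COOCH2: ester, 1 C=O (running total 2).
CH(OCOCH3): ester, 1 C=O (running total 3).
CH(OCOCH3): ester, 1 C=O (running total 4).
CH(CONH2): amide, 1 C=O (running total 5).
CH(COOCH3): ester, 1 C=O (running total 6).
CH(COOH): carboxylic acid, 1 C=O (running total 7).
CH(COBr): acyl halide, 1 C=O (running total 8).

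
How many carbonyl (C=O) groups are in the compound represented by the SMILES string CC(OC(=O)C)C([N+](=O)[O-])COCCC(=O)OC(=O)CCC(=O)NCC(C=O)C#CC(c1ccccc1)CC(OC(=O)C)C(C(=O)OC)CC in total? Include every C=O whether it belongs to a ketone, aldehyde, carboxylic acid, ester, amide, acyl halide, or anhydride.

CH(OCOCH3): ester, 1 C=O (running total 1).
CH2CO-O-COCH2: anhydride, 2 C=O (running total 3).
CH2CONHCH2: amide, 1 C=O (running total 4).
CH(CHO): aldehyde, 1 C=O (running total 5).
CH(OCOCH3): ester, 1 C=O (running total 6).
CH(COOCH3): ester, 1 C=O (running total 7).

7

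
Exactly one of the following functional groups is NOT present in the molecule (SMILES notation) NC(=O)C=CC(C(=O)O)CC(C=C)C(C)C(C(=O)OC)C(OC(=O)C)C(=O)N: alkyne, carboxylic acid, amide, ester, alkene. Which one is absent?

amide: present (H2NCO — –C(=O)NH2: carbonyl C bonded to C and to N → amide (the N is not a separate amine)).
ester: present (CH(COOCH3) — pendant –COOCH3: carbonyl C bonded to C and –OCH3 → ester).
carboxylic acid: present (CH(COOH) — pendant –COOH: carbonyl C bonded to C and –OH → carboxylic acid).
alkene: present (CH=CH — C=C double bond → alkene).
alkyne: no segment matches this pattern.

alkyne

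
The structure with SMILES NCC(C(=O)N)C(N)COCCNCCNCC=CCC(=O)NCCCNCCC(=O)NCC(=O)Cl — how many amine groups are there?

Reading the structure from left to right:
  H2NCH2: –NH2 on an sp³ carbon with no adjacent C=O → amine.
  CH(CONH2): pendant –CONH2: carbonyl C bonded to C and N → amide.
  CH(NH2): –NH2 on an sp³ carbon with no adjacent C=O → amine.
  CH2OCH2: C–O–C with sp³ carbons on both sides and no adjacent C=O → ether.
  CH2NHCH2: C–N–C with sp³ carbons and no adjacent C=O → amine (secondary).
  CH2NHCH2: C–N–C with sp³ carbons and no adjacent C=O → amine (secondary).
  CH=CH: C=C double bond → alkene.
  CH2CONHCH2: –C(=O)–N– linkage → amide (the N is not an amine).
  CH2NHCH2: C–N–C with sp³ carbons and no adjacent C=O → amine (secondary).
  CH2CONHCH2: –C(=O)–N– linkage → amide (the N is not an amine).
  COCl: –C(=O)Cl: carbonyl C bonded to C and to a halogen → acyl halide (not alkyl halide).
Amine appears at: H2NCH2, CH(NH2), CH2NHCH2, CH2NHCH2, CH2NHCH2 → 5.

5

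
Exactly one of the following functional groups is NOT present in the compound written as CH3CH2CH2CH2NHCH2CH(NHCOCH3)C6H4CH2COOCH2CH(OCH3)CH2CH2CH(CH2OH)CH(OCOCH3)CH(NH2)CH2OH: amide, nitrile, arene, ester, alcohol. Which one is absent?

nitrile

arene: present (C6H4 — para-disubstituted benzene ring → arene).
ester: present (CH2COOCH2 — –C(=O)–O–C with C on the carbonyl side → ester).
alcohol: present (CH(CH2OH) — pendant –CH2OH on an sp³ backbone C → alcohol).
amide: present (CH(NHCOCH3) — pendant –NHC(=O)CH3: N bonded to a carbonyl → amide (not amine)).
nitrile: no segment matches this pattern.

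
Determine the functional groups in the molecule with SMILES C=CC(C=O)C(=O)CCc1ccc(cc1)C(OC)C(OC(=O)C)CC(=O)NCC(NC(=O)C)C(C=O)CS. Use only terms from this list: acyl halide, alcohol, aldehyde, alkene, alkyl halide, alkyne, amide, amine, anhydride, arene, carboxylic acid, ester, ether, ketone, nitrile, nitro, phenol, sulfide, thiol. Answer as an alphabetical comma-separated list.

C=C double bond → alkene.
pendant –CHO: carbonyl C bonded to C and H → aldehyde.
–C(=O)– with carbon on both sides → ketone.
para-disubstituted benzene ring → arene.
pendant –OCH3: C–O–C with sp³ C, no adjacent C=O → ether.
pendant –OC(=O)CH3: an acyloxy group → ester.
–C(=O)–N– linkage → amide (the N is not an amine).
pendant –NHC(=O)CH3: N bonded to a carbonyl → amide (not amine).
pendant –CHO: carbonyl C bonded to C and H → aldehyde.
–SH on an sp³ carbon → thiol.

aldehyde, alkene, amide, arene, ester, ether, ketone, thiol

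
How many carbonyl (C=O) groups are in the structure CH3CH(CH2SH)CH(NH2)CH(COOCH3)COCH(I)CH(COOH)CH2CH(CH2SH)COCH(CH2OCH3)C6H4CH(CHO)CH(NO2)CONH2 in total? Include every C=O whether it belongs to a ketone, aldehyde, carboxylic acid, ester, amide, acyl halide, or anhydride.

CH(COOCH3): ester, 1 C=O (running total 1).
CO: ketone, 1 C=O (running total 2).
CH(COOH): carboxylic acid, 1 C=O (running total 3).
CO: ketone, 1 C=O (running total 4).
CH(CHO): aldehyde, 1 C=O (running total 5).
CONH2: amide, 1 C=O (running total 6).

6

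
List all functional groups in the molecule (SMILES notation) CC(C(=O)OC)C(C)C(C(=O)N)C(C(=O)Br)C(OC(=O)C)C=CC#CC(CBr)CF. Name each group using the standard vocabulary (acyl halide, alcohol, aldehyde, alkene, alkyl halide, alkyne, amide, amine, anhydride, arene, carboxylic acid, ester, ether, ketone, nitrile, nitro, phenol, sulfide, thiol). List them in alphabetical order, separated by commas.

pendant –COOCH3: carbonyl C bonded to C and –OCH3 → ester.
pendant –CONH2: carbonyl C bonded to C and N → amide.
pendant –C(=O)X: carbonyl C bonded to C and halogen → acyl halide.
pendant –OC(=O)CH3: an acyloxy group → ester.
C=C double bond → alkene.
C≡C triple bond → alkyne.
pendant –CH2X: halogen on sp³ carbon → alkyl halide.
halogen on an sp³ carbon → alkyl halide.

acyl halide, alkene, alkyl halide, alkyne, amide, ester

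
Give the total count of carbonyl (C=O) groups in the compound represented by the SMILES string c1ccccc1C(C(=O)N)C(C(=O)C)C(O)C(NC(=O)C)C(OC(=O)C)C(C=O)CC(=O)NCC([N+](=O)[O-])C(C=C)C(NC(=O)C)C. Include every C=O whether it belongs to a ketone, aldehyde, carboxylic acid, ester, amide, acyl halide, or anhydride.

CH(CONH2): amide, 1 C=O (running total 1).
CH(COCH3): ketone, 1 C=O (running total 2).
CH(NHCOCH3): amide, 1 C=O (running total 3).
CH(OCOCH3): ester, 1 C=O (running total 4).
CH(CHO): aldehyde, 1 C=O (running total 5).
CH2CONHCH2: amide, 1 C=O (running total 6).
CH(NHCOCH3): amide, 1 C=O (running total 7).

7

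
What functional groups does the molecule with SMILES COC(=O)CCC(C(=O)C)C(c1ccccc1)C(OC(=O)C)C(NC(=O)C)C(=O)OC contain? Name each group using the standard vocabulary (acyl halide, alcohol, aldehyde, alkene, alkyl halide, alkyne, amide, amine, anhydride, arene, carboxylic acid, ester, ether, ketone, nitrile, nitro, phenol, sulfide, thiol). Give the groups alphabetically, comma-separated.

amide, arene, ester, ketone

Reading the structure from left to right:
  CH3OOC: CH3O–C(=O)–: carbonyl C bonded to C and to –OCH3 → ester (not ketone + ether).
  CH(COCH3): pendant –COCH3: carbonyl C bonded to two carbons → ketone.
  CH(C6H5): pendant –C6H5: benzene ring → arene.
  CH(OCOCH3): pendant –OC(=O)CH3: an acyloxy group → ester.
  CH(NHCOCH3): pendant –NHC(=O)CH3: N bonded to a carbonyl → amide (not amine).
  COOCH3: –C(=O)OCH3: carbonyl C bonded to C and to –OCH3 → ester (not ketone + ether).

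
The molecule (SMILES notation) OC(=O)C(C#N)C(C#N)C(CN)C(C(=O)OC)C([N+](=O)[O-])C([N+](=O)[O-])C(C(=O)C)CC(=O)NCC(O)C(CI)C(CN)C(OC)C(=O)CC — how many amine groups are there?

Taking each segment in turn:
  HOOC: –COOH: carbonyl C bonded to –OH and C → carboxylic acid (the –OH is not a separate alcohol).
  CH(CN): pendant –C≡N: nitrile.
  CH(CN): pendant –C≡N: nitrile.
  CH(CH2NH2): pendant –CH2NH2: N on sp³ C, no adjacent C=O → amine.
  CH(COOCH3): pendant –COOCH3: carbonyl C bonded to C and –OCH3 → ester.
  CH(NO2): –NO2 on an sp³ carbon → nitro (the N=O is not a carbonyl).
  CH(NO2): –NO2 on an sp³ carbon → nitro (the N=O is not a carbonyl).
  CH(COCH3): pendant –COCH3: carbonyl C bonded to two carbons → ketone.
  CH2CONHCH2: –C(=O)–N– linkage → amide (the N is not an amine).
  CH(OH): –OH on an sp³ carbon → alcohol (secondary).
  CH(CH2I): pendant –CH2X: halogen on sp³ carbon → alkyl halide.
  CH(CH2NH2): pendant –CH2NH2: N on sp³ C, no adjacent C=O → amine.
  CH(OCH3): pendant –OCH3: C–O–C with sp³ C, no adjacent C=O → ether.
  CO: –C(=O)– with carbon on both sides → ketone.
Amine appears at: CH(CH2NH2), CH(CH2NH2) → 2.

2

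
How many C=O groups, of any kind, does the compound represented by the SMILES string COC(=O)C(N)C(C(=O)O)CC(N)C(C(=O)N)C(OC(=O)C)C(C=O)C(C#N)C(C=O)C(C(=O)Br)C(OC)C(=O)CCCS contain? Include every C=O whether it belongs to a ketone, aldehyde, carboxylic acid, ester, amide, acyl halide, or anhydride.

CH3OOC: ester, 1 C=O (running total 1).
CH(COOH): carboxylic acid, 1 C=O (running total 2).
CH(CONH2): amide, 1 C=O (running total 3).
CH(OCOCH3): ester, 1 C=O (running total 4).
CH(CHO): aldehyde, 1 C=O (running total 5).
CH(CHO): aldehyde, 1 C=O (running total 6).
CH(COBr): acyl halide, 1 C=O (running total 7).
CO: ketone, 1 C=O (running total 8).

8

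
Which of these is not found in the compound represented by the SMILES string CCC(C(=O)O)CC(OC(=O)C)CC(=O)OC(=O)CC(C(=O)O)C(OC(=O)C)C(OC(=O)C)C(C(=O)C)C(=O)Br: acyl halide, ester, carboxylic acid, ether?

ether

acyl halide: present (COBr — –C(=O)Br: carbonyl C bonded to C and to a halogen → acyl halide (not alkyl halide)).
carboxylic acid: present (CH(COOH) — pendant –COOH: carbonyl C bonded to C and –OH → carboxylic acid).
ester: present (CH(OCOCH3) — pendant –OC(=O)CH3: an acyloxy group → ester).
ether: absent. In CH(OCOCH3), the C–O–C oxygen is adjacent to a C=O, so it belongs to an ester, not an ether.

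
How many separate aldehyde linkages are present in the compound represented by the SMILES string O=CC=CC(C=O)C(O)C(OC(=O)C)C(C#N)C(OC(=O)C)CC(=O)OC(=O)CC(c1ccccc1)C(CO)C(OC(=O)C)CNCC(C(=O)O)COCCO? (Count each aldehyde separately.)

2

Working along the chain:
  OHC: terminal –CHO: carbonyl C bonded to H and C → aldehyde.
  CH=CH: C=C double bond → alkene.
  CH(CHO): pendant –CHO: carbonyl C bonded to C and H → aldehyde.
  CH(OH): –OH on an sp³ carbon → alcohol (secondary).
  CH(OCOCH3): pendant –OC(=O)CH3: an acyloxy group → ester.
  CH(CN): pendant –C≡N: nitrile.
  CH(OCOCH3): pendant –OC(=O)CH3: an acyloxy group → ester.
  CH2CO-O-COCH2: two acyl groups sharing one oxygen, –C(=O)–O–C(=O)– → anhydride.
  CH(C6H5): pendant –C6H5: benzene ring → arene.
  CH(CH2OH): pendant –CH2OH on an sp³ backbone C → alcohol.
  CH(OCOCH3): pendant –OC(=O)CH3: an acyloxy group → ester.
  CH2NHCH2: C–N–C with sp³ carbons and no adjacent C=O → amine (secondary).
  CH(COOH): pendant –COOH: carbonyl C bonded to C and –OH → carboxylic acid.
  CH2OCH2: C–O–C with sp³ carbons on both sides and no adjacent C=O → ether.
  CH2OH: –OH on an sp³ carbon → alcohol.
Aldehyde appears at: OHC, CH(CHO) → 2.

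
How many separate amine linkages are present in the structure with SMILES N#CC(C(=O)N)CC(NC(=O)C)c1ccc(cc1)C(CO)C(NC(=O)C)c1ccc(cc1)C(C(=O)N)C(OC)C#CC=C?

0

N≡C–: carbon triple-bonded to nitrogen → nitrile.
pendant –CONH2: carbonyl C bonded to C and N → amide.
pendant –NHC(=O)CH3: N bonded to a carbonyl → amide (not amine).
para-disubstituted benzene ring → arene.
pendant –CH2OH on an sp³ backbone C → alcohol.
pendant –NHC(=O)CH3: N bonded to a carbonyl → amide (not amine).
para-disubstituted benzene ring → arene.
pendant –CONH2: carbonyl C bonded to C and N → amide.
pendant –OCH3: C–O–C with sp³ C, no adjacent C=O → ether.
C≡C triple bond → alkyne.
C=C double bond → alkene.
No segment is a amine: N≡C is nitrile, not amine; CH(CONH2) is amide, not amine; CH(NHCOCH3) is amide, not amine. → 0.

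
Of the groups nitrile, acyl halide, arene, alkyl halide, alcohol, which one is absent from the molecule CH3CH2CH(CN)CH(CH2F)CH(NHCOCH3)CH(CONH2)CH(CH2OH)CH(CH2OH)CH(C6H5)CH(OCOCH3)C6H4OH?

arene: present (CH(C6H5) — pendant –C6H5: benzene ring → arene).
alkyl halide: present (CH(CH2F) — pendant –CH2X: halogen on sp³ carbon → alkyl halide).
nitrile: present (CH(CN) — pendant –C≡N: nitrile).
alcohol: present (CH(CH2OH) — pendant –CH2OH on an sp³ backbone C → alcohol).
acyl halide: no segment matches this pattern.

acyl halide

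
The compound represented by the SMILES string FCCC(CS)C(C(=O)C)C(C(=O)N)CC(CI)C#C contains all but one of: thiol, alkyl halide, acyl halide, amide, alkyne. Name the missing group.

alkyne: present (C≡CH — C≡C triple bond → alkyne).
alkyl halide: present (FCH2 — halogen on an sp³ carbon → alkyl halide).
amide: present (CH(CONH2) — pendant –CONH2: carbonyl C bonded to C and N → amide).
thiol: present (CH(CH2SH) — pendant –CH2SH → thiol).
acyl halide: no segment matches this pattern.

acyl halide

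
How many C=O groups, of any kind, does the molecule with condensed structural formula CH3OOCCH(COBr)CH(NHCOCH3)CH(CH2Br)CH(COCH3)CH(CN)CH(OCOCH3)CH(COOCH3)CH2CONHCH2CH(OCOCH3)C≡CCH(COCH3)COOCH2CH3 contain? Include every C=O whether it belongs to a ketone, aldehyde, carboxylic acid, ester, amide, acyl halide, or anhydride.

10

CH3OOC: ester, 1 C=O (running total 1).
CH(COBr): acyl halide, 1 C=O (running total 2).
CH(NHCOCH3): amide, 1 C=O (running total 3).
CH(COCH3): ketone, 1 C=O (running total 4).
CH(OCOCH3): ester, 1 C=O (running total 5).
CH(COOCH3): ester, 1 C=O (running total 6).
CH2CONHCH2: amide, 1 C=O (running total 7).
CH(OCOCH3): ester, 1 C=O (running total 8).
CH(COCH3): ketone, 1 C=O (running total 9).
COOCH2CH3: ester, 1 C=O (running total 10).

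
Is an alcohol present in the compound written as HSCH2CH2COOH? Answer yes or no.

no

Taking each segment in turn:
  HSCH2: –SH on an sp³ carbon → thiol.
  COOH: –COOH: carbonyl C bonded to –OH and C → carboxylic acid (the –OH is not a separate alcohol).
In COOH, the –OH sits on a carbonyl carbon, making it part of a carboxylic acid, not an alcohol.
The groups actually present are: carboxylic acid, thiol.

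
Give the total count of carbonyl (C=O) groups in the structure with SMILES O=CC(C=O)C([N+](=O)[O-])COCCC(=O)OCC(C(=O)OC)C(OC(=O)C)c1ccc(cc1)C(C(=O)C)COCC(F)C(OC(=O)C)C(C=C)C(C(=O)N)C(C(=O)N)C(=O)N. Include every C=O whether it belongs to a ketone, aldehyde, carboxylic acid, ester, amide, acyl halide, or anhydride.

10

OHC: aldehyde, 1 C=O (running total 1).
CH(CHO): aldehyde, 1 C=O (running total 2).
CH2COOCH2: ester, 1 C=O (running total 3).
CH(COOCH3): ester, 1 C=O (running total 4).
CH(OCOCH3): ester, 1 C=O (running total 5).
CH(COCH3): ketone, 1 C=O (running total 6).
CH(OCOCH3): ester, 1 C=O (running total 7).
CH(CONH2): amide, 1 C=O (running total 8).
CH(CONH2): amide, 1 C=O (running total 9).
CONH2: amide, 1 C=O (running total 10).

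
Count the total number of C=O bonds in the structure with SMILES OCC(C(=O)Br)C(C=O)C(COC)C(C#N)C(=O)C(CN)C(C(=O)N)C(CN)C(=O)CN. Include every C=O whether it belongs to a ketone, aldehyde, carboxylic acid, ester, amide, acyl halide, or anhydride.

5

CH(COBr): acyl halide, 1 C=O (running total 1).
CH(CHO): aldehyde, 1 C=O (running total 2).
CO: ketone, 1 C=O (running total 3).
CH(CONH2): amide, 1 C=O (running total 4).
CO: ketone, 1 C=O (running total 5).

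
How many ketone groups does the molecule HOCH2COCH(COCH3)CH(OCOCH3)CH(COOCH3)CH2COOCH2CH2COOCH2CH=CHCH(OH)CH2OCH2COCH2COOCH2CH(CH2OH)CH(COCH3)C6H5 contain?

Reading the structure from left to right:
  HOCH2: HO– on an sp³ carbon → alcohol.
  CO: –C(=O)– with carbon on both sides → ketone.
  CH(COCH3): pendant –COCH3: carbonyl C bonded to two carbons → ketone.
  CH(OCOCH3): pendant –OC(=O)CH3: an acyloxy group → ester.
  CH(COOCH3): pendant –COOCH3: carbonyl C bonded to C and –OCH3 → ester.
  CH2COOCH2: –C(=O)–O–C with C on the carbonyl side → ester.
  CH2COOCH2: –C(=O)–O–C with C on the carbonyl side → ester.
  CH=CH: C=C double bond → alkene.
  CH(OH): –OH on an sp³ carbon → alcohol (secondary).
  CH2OCH2: C–O–C with sp³ carbons on both sides and no adjacent C=O → ether.
  CO: –C(=O)– with carbon on both sides → ketone.
  CH2COOCH2: –C(=O)–O–C with C on the carbonyl side → ester.
  CH(CH2OH): pendant –CH2OH on an sp³ backbone C → alcohol.
  CH(COCH3): pendant –COCH3: carbonyl C bonded to two carbons → ketone.
  C6H5: –C6H5 phenyl ring → arene.
Ketone appears at: CO, CH(COCH3), CO, CH(COCH3) → 4.

4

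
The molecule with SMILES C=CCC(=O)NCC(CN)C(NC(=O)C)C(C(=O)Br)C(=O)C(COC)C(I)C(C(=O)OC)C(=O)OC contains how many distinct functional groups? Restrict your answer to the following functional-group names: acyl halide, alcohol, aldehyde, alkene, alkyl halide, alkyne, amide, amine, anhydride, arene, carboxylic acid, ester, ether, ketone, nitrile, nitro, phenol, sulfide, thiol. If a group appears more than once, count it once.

8

Reading the structure from left to right:
  CH2=CH: C=C double bond → alkene.
  CH2CONHCH2: –C(=O)–N– linkage → amide (the N is not an amine).
  CH(CH2NH2): pendant –CH2NH2: N on sp³ C, no adjacent C=O → amine.
  CH(NHCOCH3): pendant –NHC(=O)CH3: N bonded to a carbonyl → amide (not amine).
  CH(COBr): pendant –C(=O)X: carbonyl C bonded to C and halogen → acyl halide.
  CO: –C(=O)– with carbon on both sides → ketone.
  CH(CH2OCH3): pendant –CH2OCH3: C–O–C linkage → ether.
  CH(I): halogen on an sp³ carbon → alkyl halide.
  CH(COOCH3): pendant –COOCH3: carbonyl C bonded to C and –OCH3 → ester.
  COOCH3: –C(=O)OCH3: carbonyl C bonded to C and to –OCH3 → ester (not ketone + ether).
Distinct types present: acyl halide, alkene, alkyl halide, amide, amine, ester, ether, ketone.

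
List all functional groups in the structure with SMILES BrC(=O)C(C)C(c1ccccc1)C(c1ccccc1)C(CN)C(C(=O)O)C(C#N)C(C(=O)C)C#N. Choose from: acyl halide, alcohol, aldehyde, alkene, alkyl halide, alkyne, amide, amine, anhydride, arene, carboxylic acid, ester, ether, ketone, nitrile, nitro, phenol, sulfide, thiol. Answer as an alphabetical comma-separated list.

–C(=O)Br: carbonyl C bonded to C and to a halogen → acyl halide (not alkyl halide).
pendant –C6H5: benzene ring → arene.
pendant –C6H5: benzene ring → arene.
pendant –CH2NH2: N on sp³ C, no adjacent C=O → amine.
pendant –COOH: carbonyl C bonded to C and –OH → carboxylic acid.
pendant –C≡N: nitrile.
pendant –COCH3: carbonyl C bonded to two carbons → ketone.
–C≡N: carbon triple-bonded to nitrogen → nitrile.

acyl halide, amine, arene, carboxylic acid, ketone, nitrile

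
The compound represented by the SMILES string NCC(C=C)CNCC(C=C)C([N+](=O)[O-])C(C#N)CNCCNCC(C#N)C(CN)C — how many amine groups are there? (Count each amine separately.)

–NH2 on an sp³ carbon with no adjacent C=O → amine.
pendant –CH=CH2: C=C double bond → alkene.
C–N–C with sp³ carbons and no adjacent C=O → amine (secondary).
pendant –CH=CH2: C=C double bond → alkene.
–NO2 on an sp³ carbon → nitro (the N=O is not a carbonyl).
pendant –C≡N: nitrile.
C–N–C with sp³ carbons and no adjacent C=O → amine (secondary).
C–N–C with sp³ carbons and no adjacent C=O → amine (secondary).
pendant –C≡N: nitrile.
pendant –CH2NH2: N on sp³ C, no adjacent C=O → amine.
Amine appears at: H2NCH2, CH2NHCH2, CH2NHCH2, CH2NHCH2, CH(CH2NH2) → 5.

5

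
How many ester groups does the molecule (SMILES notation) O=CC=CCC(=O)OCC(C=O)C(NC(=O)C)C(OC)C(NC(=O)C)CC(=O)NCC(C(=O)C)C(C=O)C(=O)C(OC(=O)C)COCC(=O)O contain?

2

Working along the chain:
  OHC: terminal –CHO: carbonyl C bonded to H and C → aldehyde.
  CH=CH: C=C double bond → alkene.
  CH2COOCH2: –C(=O)–O–C with C on the carbonyl side → ester.
  CH(CHO): pendant –CHO: carbonyl C bonded to C and H → aldehyde.
  CH(NHCOCH3): pendant –NHC(=O)CH3: N bonded to a carbonyl → amide (not amine).
  CH(OCH3): pendant –OCH3: C–O–C with sp³ C, no adjacent C=O → ether.
  CH(NHCOCH3): pendant –NHC(=O)CH3: N bonded to a carbonyl → amide (not amine).
  CH2CONHCH2: –C(=O)–N– linkage → amide (the N is not an amine).
  CH(COCH3): pendant –COCH3: carbonyl C bonded to two carbons → ketone.
  CH(CHO): pendant –CHO: carbonyl C bonded to C and H → aldehyde.
  CO: –C(=O)– with carbon on both sides → ketone.
  CH(OCOCH3): pendant –OC(=O)CH3: an acyloxy group → ester.
  CH2OCH2: C–O–C with sp³ carbons on both sides and no adjacent C=O → ether.
  COOH: –COOH: carbonyl C bonded to –OH and C → carboxylic acid (the –OH is not a separate alcohol).
Ester appears at: CH2COOCH2, CH(OCOCH3) → 2.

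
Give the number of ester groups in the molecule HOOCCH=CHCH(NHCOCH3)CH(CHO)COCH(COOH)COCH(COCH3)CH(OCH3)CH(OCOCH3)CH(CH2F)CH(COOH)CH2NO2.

–COOH: carbonyl C bonded to –OH and C → carboxylic acid (the –OH is not a separate alcohol).
C=C double bond → alkene.
pendant –NHC(=O)CH3: N bonded to a carbonyl → amide (not amine).
pendant –CHO: carbonyl C bonded to C and H → aldehyde.
–C(=O)– with carbon on both sides → ketone.
pendant –COOH: carbonyl C bonded to C and –OH → carboxylic acid.
–C(=O)– with carbon on both sides → ketone.
pendant –COCH3: carbonyl C bonded to two carbons → ketone.
pendant –OCH3: C–O–C with sp³ C, no adjacent C=O → ether.
pendant –OC(=O)CH3: an acyloxy group → ester.
pendant –CH2X: halogen on sp³ carbon → alkyl halide.
pendant –COOH: carbonyl C bonded to C and –OH → carboxylic acid.
–NO2 on carbon → nitro group.
Ester appears at: CH(OCOCH3) → 1.

1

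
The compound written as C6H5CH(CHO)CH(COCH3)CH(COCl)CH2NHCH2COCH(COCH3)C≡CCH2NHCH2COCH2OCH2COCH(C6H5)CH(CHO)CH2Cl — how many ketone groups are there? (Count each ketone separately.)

C6H5– phenyl ring → arene.
pendant –CHO: carbonyl C bonded to C and H → aldehyde.
pendant –COCH3: carbonyl C bonded to two carbons → ketone.
pendant –C(=O)X: carbonyl C bonded to C and halogen → acyl halide.
C–N–C with sp³ carbons and no adjacent C=O → amine (secondary).
–C(=O)– with carbon on both sides → ketone.
pendant –COCH3: carbonyl C bonded to two carbons → ketone.
C≡C triple bond → alkyne.
C–N–C with sp³ carbons and no adjacent C=O → amine (secondary).
–C(=O)– with carbon on both sides → ketone.
C–O–C with sp³ carbons on both sides and no adjacent C=O → ether.
–C(=O)– with carbon on both sides → ketone.
pendant –C6H5: benzene ring → arene.
pendant –CHO: carbonyl C bonded to C and H → aldehyde.
halogen on an sp³ carbon → alkyl halide.
Ketone appears at: CH(COCH3), CO, CH(COCH3), CO, CO → 5.

5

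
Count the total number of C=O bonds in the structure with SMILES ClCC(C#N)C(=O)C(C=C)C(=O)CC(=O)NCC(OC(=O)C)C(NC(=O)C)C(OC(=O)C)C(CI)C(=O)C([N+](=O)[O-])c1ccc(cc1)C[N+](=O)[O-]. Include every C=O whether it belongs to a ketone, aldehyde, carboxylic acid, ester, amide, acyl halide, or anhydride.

7

CO: ketone, 1 C=O (running total 1).
CO: ketone, 1 C=O (running total 2).
CH2CONHCH2: amide, 1 C=O (running total 3).
CH(OCOCH3): ester, 1 C=O (running total 4).
CH(NHCOCH3): amide, 1 C=O (running total 5).
CH(OCOCH3): ester, 1 C=O (running total 6).
CO: ketone, 1 C=O (running total 7).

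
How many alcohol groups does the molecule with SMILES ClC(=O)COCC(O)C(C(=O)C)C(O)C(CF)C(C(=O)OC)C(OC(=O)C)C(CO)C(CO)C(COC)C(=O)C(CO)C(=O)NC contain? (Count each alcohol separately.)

5

–C(=O)Cl: carbonyl C bonded to C and to a halogen → acyl halide (not alkyl halide).
C–O–C with sp³ carbons on both sides and no adjacent C=O → ether.
–OH on an sp³ carbon → alcohol (secondary).
pendant –COCH3: carbonyl C bonded to two carbons → ketone.
–OH on an sp³ carbon → alcohol (secondary).
pendant –CH2X: halogen on sp³ carbon → alkyl halide.
pendant –COOCH3: carbonyl C bonded to C and –OCH3 → ester.
pendant –OC(=O)CH3: an acyloxy group → ester.
pendant –CH2OH on an sp³ backbone C → alcohol.
pendant –CH2OH on an sp³ backbone C → alcohol.
pendant –CH2OCH3: C–O–C linkage → ether.
–C(=O)– with carbon on both sides → ketone.
pendant –CH2OH on an sp³ backbone C → alcohol.
–C(=O)NHCH3: carbonyl C bonded to C and to N → amide (the N is not an amine).
Alcohol appears at: CH(OH), CH(OH), CH(CH2OH), CH(CH2OH), CH(CH2OH) → 5.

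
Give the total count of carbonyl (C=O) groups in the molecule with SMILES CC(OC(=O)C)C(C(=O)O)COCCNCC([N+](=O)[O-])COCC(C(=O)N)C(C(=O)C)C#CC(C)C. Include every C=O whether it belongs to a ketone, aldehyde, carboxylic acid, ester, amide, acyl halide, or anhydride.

CH(OCOCH3): ester, 1 C=O (running total 1).
CH(COOH): carboxylic acid, 1 C=O (running total 2).
CH(CONH2): amide, 1 C=O (running total 3).
CH(COCH3): ketone, 1 C=O (running total 4).

4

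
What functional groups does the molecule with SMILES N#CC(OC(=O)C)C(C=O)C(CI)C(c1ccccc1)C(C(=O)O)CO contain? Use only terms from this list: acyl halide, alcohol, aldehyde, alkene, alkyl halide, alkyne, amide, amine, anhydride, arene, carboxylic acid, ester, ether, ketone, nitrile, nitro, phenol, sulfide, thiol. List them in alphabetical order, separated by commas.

N≡C–: carbon triple-bonded to nitrogen → nitrile.
pendant –OC(=O)CH3: an acyloxy group → ester.
pendant –CHO: carbonyl C bonded to C and H → aldehyde.
pendant –CH2X: halogen on sp³ carbon → alkyl halide.
pendant –C6H5: benzene ring → arene.
pendant –COOH: carbonyl C bonded to C and –OH → carboxylic acid.
–OH on an sp³ carbon → alcohol.

alcohol, aldehyde, alkyl halide, arene, carboxylic acid, ester, nitrile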